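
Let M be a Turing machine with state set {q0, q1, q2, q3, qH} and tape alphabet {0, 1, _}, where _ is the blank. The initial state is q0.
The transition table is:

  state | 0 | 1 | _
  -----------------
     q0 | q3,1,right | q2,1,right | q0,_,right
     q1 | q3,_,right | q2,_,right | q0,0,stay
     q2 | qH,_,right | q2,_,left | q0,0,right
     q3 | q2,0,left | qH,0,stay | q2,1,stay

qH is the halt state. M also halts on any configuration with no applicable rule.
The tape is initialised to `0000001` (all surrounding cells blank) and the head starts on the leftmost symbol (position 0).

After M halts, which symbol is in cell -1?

q0 | _[0]000001   read 0 → write 1, move right, go to q3
q3 | _1[0]00001   read 0 → write 0, move left, go to q2
q2 | _[1]000001   read 1 → write _, move left, go to q2
q2 | [_]_000001   read _ → write 0, move right, go to q0
q0 | 0[_]000001   read _ → write _, move right, go to q0
q0 | 0_[0]00001   read 0 → write 1, move right, go to q3
q3 | 0_1[0]0001   read 0 → write 0, move left, go to q2
q2 | 0_[1]00001   read 1 → write _, move left, go to q2
q2 | 0[_]_00001   read _ → write 0, move right, go to q0
q0 | 00[_]00001   read _ → write _, move right, go to q0
q0 | 00_[0]0001   read 0 → write 1, move right, go to q3
q3 | 00_1[0]001   read 0 → write 0, move left, go to q2
q2 | 00_[1]0001   read 1 → write _, move left, go to q2
q2 | 00[_]_0001   read _ → write 0, move right, go to q0
q0 | 000[_]0001   read _ → write _, move right, go to q0
q0 | 000_[0]001   read 0 → write 1, move right, go to q3
q3 | 000_1[0]01   read 0 → write 0, move left, go to q2
q2 | 000_[1]001   read 1 → write _, move left, go to q2
q2 | 000[_]_001   read _ → write 0, move right, go to q0
q0 | 0000[_]001   read _ → write _, move right, go to q0
q0 | 0000_[0]01   read 0 → write 1, move right, go to q3
q3 | 0000_1[0]1   read 0 → write 0, move left, go to q2
q2 | 0000_[1]01   read 1 → write _, move left, go to q2
q2 | 0000[_]_01   read _ → write 0, move right, go to q0
q0 | 00000[_]01   read _ → write _, move right, go to q0
q0 | 00000_[0]1   read 0 → write 1, move right, go to q3
q3 | 00000_1[1]   read 1 → write 0, move stay, go to qH
qH | 00000_1[0]
Cell -1 holds 0 when M halts.

0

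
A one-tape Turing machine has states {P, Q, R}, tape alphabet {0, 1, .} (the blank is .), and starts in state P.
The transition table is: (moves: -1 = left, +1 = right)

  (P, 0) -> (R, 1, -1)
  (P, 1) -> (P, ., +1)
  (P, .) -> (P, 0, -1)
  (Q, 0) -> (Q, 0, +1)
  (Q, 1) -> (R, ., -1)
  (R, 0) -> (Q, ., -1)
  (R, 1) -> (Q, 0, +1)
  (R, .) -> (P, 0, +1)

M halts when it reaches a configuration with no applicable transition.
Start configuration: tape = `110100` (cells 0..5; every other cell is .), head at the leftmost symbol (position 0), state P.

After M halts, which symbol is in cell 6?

0

P | [1]10100.   read 1 → write ., move +1, go to P
P | .[1]0100.   read 1 → write ., move +1, go to P
P | ..[0]100.   read 0 → write 1, move -1, go to R
R | .[.]1100.   read . → write 0, move +1, go to P
P | .0[1]100.   read 1 → write ., move +1, go to P
P | .0.[1]00.   read 1 → write ., move +1, go to P
P | .0..[0]0.   read 0 → write 1, move -1, go to R
R | .0.[.]10.   read . → write 0, move +1, go to P
P | .0.0[1]0.   read 1 → write ., move +1, go to P
P | .0.0.[0].   read 0 → write 1, move -1, go to R
R | .0.0[.]1.   read . → write 0, move +1, go to P
P | .0.00[1].   read 1 → write ., move +1, go to P
P | .0.00.[.]   read . → write 0, move -1, go to P
P | .0.00[.]0   read . → write 0, move -1, go to P
P | .0.0[0]00   read 0 → write 1, move -1, go to R
R | .0.[0]100   read 0 → write ., move -1, go to Q
Q | .0[.].100
Cell 6 holds 0 when M halts.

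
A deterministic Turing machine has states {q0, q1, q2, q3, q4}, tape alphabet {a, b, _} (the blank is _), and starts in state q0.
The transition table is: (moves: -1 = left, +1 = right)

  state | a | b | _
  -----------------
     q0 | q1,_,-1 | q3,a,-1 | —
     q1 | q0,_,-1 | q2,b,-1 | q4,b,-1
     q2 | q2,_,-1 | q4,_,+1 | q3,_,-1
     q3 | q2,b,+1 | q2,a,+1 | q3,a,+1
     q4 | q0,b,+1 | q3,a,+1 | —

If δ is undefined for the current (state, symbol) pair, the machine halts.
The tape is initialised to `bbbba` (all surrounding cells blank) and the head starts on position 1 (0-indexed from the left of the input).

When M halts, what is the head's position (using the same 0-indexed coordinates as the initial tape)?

5

state=q0 head=1 tape=__b[b]bba_   (q0,b)→(q3,a,-1)
state=q3 head=0 tape=__[b]abba_   (q3,b)→(q2,a,+1)
state=q2 head=1 tape=__a[a]bba_   (q2,a)→(q2,_,-1)
state=q2 head=0 tape=__[a]_bba_   (q2,a)→(q2,_,-1)
state=q2 head=-1 tape=_[_]__bba_   (q2,_)→(q3,_,-1)
state=q3 head=-2 tape=[_]___bba_   (q3,_)→(q3,a,+1)
state=q3 head=-1 tape=a[_]__bba_   (q3,_)→(q3,a,+1)
state=q3 head=0 tape=aa[_]_bba_   (q3,_)→(q3,a,+1)
state=q3 head=1 tape=aaa[_]bba_   (q3,_)→(q3,a,+1)
state=q3 head=2 tape=aaaa[b]ba_   (q3,b)→(q2,a,+1)
state=q2 head=3 tape=aaaaa[b]a_   (q2,b)→(q4,_,+1)
state=q4 head=4 tape=aaaaa_[a]_   (q4,a)→(q0,b,+1)
state=q0 head=5 tape=aaaaa_b[_]
At halt the head is at cell 5.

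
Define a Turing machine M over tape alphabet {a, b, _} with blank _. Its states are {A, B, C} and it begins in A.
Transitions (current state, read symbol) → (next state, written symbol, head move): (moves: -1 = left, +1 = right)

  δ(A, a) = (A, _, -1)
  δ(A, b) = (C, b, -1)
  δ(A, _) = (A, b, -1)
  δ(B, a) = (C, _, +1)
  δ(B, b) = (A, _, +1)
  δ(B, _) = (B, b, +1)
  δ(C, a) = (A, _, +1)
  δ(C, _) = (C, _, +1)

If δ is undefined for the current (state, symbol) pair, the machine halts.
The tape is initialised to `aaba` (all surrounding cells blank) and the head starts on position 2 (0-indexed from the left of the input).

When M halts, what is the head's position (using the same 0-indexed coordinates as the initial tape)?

2

state=A head=2 tape=aa[b]a   (A,b)→(C,b,-1)
state=C head=1 tape=a[a]ba   (C,a)→(A,_,+1)
state=A head=2 tape=a_[b]a   (A,b)→(C,b,-1)
state=C head=1 tape=a[_]ba   (C,_)→(C,_,+1)
state=C head=2 tape=a_[b]a
At halt the head is at cell 2.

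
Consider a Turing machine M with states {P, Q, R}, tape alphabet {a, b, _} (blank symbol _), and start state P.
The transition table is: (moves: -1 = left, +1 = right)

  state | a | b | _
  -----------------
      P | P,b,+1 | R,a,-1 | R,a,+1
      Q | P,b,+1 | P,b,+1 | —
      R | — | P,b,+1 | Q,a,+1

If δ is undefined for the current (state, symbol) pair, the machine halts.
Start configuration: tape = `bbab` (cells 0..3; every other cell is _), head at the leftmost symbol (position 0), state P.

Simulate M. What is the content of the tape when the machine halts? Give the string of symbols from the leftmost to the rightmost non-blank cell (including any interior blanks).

abbbbaa

P | _[b]bab___   read b → write a, move -1, go to R
R | [_]abab___   read _ → write a, move +1, go to Q
Q | a[a]bab___   read a → write b, move +1, go to P
P | ab[b]ab___   read b → write a, move -1, go to R
R | a[b]aab___   read b → write b, move +1, go to P
P | ab[a]ab___   read a → write b, move +1, go to P
P | abb[a]b___   read a → write b, move +1, go to P
P | abbb[b]___   read b → write a, move -1, go to R
R | abb[b]a___   read b → write b, move +1, go to P
P | abbb[a]___   read a → write b, move +1, go to P
P | abbbb[_]__   read _ → write a, move +1, go to R
R | abbbba[_]_   read _ → write a, move +1, go to Q
Q | abbbbaa[_]
The non-blank tape span at halt is abbbbaa.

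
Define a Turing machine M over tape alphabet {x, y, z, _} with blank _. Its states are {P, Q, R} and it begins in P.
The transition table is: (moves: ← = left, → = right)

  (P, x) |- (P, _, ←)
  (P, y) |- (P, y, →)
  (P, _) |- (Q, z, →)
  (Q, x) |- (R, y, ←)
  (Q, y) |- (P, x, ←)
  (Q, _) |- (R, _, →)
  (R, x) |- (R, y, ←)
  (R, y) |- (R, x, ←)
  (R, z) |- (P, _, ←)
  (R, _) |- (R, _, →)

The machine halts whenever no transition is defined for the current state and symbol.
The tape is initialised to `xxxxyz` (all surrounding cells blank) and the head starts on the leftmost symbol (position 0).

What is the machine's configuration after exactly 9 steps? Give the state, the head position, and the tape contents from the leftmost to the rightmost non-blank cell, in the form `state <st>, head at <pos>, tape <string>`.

state R, head at 1, tape z_yxxyz

state=P head=0 tape=_[x]xxxyz   (P,x)→(P,_,←)
state=P head=-1 tape=[_]_xxxyz   (P,_)→(Q,z,→)
state=Q head=0 tape=z[_]xxxyz   (Q,_)→(R,_,→)
state=R head=1 tape=z_[x]xxyz   (R,x)→(R,y,←)
state=R head=0 tape=z[_]yxxyz   (R,_)→(R,_,→)
state=R head=1 tape=z_[y]xxyz   (R,y)→(R,x,←)
state=R head=0 tape=z[_]xxxyz   (R,_)→(R,_,→)
state=R head=1 tape=z_[x]xxyz   (R,x)→(R,y,←)
state=R head=0 tape=z[_]yxxyz   (R,_)→(R,_,→)
state=R head=1 tape=z_[y]xxyz
After 9 steps: state R, head at 1, tape z_yxxyz.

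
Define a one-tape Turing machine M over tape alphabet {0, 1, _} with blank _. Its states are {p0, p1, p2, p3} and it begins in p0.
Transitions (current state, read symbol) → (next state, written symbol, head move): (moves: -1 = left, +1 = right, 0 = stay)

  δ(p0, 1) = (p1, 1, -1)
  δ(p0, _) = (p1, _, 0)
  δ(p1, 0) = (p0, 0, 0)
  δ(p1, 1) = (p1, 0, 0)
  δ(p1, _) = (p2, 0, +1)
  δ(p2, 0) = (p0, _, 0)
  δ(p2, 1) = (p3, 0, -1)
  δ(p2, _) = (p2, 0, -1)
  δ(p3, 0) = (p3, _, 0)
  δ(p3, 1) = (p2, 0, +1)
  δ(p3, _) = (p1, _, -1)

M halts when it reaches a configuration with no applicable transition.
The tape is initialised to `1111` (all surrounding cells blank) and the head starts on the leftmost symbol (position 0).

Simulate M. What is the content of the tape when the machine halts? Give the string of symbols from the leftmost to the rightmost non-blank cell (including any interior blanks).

00_011

state=p0 head=0 tape=__[1]111   (p0,1)→(p1,1,-1)
state=p1 head=-1 tape=_[_]1111   (p1,_)→(p2,0,+1)
state=p2 head=0 tape=_0[1]111   (p2,1)→(p3,0,-1)
state=p3 head=-1 tape=_[0]0111   (p3,0)→(p3,_,0)
state=p3 head=-1 tape=_[_]0111   (p3,_)→(p1,_,-1)
state=p1 head=-2 tape=[_]_0111   (p1,_)→(p2,0,+1)
state=p2 head=-1 tape=0[_]0111   (p2,_)→(p2,0,-1)
state=p2 head=-2 tape=[0]00111   (p2,0)→(p0,_,0)
state=p0 head=-2 tape=[_]00111   (p0,_)→(p1,_,0)
state=p1 head=-2 tape=[_]00111   (p1,_)→(p2,0,+1)
state=p2 head=-1 tape=0[0]0111   (p2,0)→(p0,_,0)
state=p0 head=-1 tape=0[_]0111   (p0,_)→(p1,_,0)
state=p1 head=-1 tape=0[_]0111   (p1,_)→(p2,0,+1)
state=p2 head=0 tape=00[0]111   (p2,0)→(p0,_,0)
state=p0 head=0 tape=00[_]111   (p0,_)→(p1,_,0)
state=p1 head=0 tape=00[_]111   (p1,_)→(p2,0,+1)
state=p2 head=1 tape=000[1]11   (p2,1)→(p3,0,-1)
state=p3 head=0 tape=00[0]011   (p3,0)→(p3,_,0)
state=p3 head=0 tape=00[_]011   (p3,_)→(p1,_,-1)
state=p1 head=-1 tape=0[0]_011   (p1,0)→(p0,0,0)
state=p0 head=-1 tape=0[0]_011
The non-blank tape span at halt is 00_011.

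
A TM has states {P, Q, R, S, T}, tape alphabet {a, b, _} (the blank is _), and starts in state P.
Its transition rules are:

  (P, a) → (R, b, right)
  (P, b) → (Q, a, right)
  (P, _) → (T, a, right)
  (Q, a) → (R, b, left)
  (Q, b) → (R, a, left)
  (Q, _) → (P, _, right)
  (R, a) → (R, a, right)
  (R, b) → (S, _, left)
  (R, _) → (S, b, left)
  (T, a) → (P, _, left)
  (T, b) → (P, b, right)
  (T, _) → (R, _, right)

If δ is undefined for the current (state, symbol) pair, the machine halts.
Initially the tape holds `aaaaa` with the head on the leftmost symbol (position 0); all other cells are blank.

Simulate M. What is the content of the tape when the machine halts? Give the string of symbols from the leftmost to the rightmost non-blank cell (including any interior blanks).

state=P head=0 tape=[a]aaaa_   (P,a)→(R,b,right)
state=R head=1 tape=b[a]aaa_   (R,a)→(R,a,right)
state=R head=2 tape=ba[a]aa_   (R,a)→(R,a,right)
state=R head=3 tape=baa[a]a_   (R,a)→(R,a,right)
state=R head=4 tape=baaa[a]_   (R,a)→(R,a,right)
state=R head=5 tape=baaaa[_]   (R,_)→(S,b,left)
state=S head=4 tape=baaa[a]b
The non-blank tape span at halt is baaaab.

baaaab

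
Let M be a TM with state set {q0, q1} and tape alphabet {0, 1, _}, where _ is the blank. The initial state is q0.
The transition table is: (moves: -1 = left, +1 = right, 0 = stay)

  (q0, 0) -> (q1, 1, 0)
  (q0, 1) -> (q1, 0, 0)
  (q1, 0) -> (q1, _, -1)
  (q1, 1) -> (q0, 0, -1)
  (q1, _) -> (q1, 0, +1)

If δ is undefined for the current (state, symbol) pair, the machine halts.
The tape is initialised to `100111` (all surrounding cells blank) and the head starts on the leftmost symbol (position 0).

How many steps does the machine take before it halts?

state=q0 head=0 tape=____[1]00111   (q0,1)→(q1,0,0)
state=q1 head=0 tape=____[0]00111   (q1,0)→(q1,_,-1)
state=q1 head=-1 tape=___[_]_00111   (q1,_)→(q1,0,+1)
state=q1 head=0 tape=___0[_]00111   (q1,_)→(q1,0,+1)
state=q1 head=1 tape=___00[0]0111   (q1,0)→(q1,_,-1)
state=q1 head=0 tape=___0[0]_0111   (q1,0)→(q1,_,-1)
state=q1 head=-1 tape=___[0]__0111   (q1,0)→(q1,_,-1)
state=q1 head=-2 tape=__[_]___0111   (q1,_)→(q1,0,+1)
state=q1 head=-1 tape=__0[_]__0111   (q1,_)→(q1,0,+1)
state=q1 head=0 tape=__00[_]_0111   (q1,_)→(q1,0,+1)
state=q1 head=1 tape=__000[_]0111   (q1,_)→(q1,0,+1)
state=q1 head=2 tape=__0000[0]111   (q1,0)→(q1,_,-1)
state=q1 head=1 tape=__000[0]_111   (q1,0)→(q1,_,-1)
state=q1 head=0 tape=__00[0]__111   (q1,0)→(q1,_,-1)
state=q1 head=-1 tape=__0[0]___111   (q1,0)→(q1,_,-1)
state=q1 head=-2 tape=__[0]____111   (q1,0)→(q1,_,-1)
state=q1 head=-3 tape=_[_]_____111   (q1,_)→(q1,0,+1)
state=q1 head=-2 tape=_0[_]____111   (q1,_)→(q1,0,+1)
state=q1 head=-1 tape=_00[_]___111   (q1,_)→(q1,0,+1)
state=q1 head=0 tape=_000[_]__111   (q1,_)→(q1,0,+1)
state=q1 head=1 tape=_0000[_]_111   (q1,_)→(q1,0,+1)
state=q1 head=2 tape=_00000[_]111   (q1,_)→(q1,0,+1)
state=q1 head=3 tape=_000000[1]11   (q1,1)→(q0,0,-1)
state=q0 head=2 tape=_00000[0]011   (q0,0)→(q1,1,0)
state=q1 head=2 tape=_00000[1]011   (q1,1)→(q0,0,-1)
state=q0 head=1 tape=_0000[0]0011   (q0,0)→(q1,1,0)
state=q1 head=1 tape=_0000[1]0011   (q1,1)→(q0,0,-1)
state=q0 head=0 tape=_000[0]00011   (q0,0)→(q1,1,0)
state=q1 head=0 tape=_000[1]00011   (q1,1)→(q0,0,-1)
state=q0 head=-1 tape=_00[0]000011   (q0,0)→(q1,1,0)
state=q1 head=-1 tape=_00[1]000011   (q1,1)→(q0,0,-1)
state=q0 head=-2 tape=_0[0]0000011   (q0,0)→(q1,1,0)
state=q1 head=-2 tape=_0[1]0000011   (q1,1)→(q0,0,-1)
state=q0 head=-3 tape=_[0]00000011   (q0,0)→(q1,1,0)
state=q1 head=-3 tape=_[1]00000011   (q1,1)→(q0,0,-1)
state=q0 head=-4 tape=[_]000000011
M halts after 35 transitions.

35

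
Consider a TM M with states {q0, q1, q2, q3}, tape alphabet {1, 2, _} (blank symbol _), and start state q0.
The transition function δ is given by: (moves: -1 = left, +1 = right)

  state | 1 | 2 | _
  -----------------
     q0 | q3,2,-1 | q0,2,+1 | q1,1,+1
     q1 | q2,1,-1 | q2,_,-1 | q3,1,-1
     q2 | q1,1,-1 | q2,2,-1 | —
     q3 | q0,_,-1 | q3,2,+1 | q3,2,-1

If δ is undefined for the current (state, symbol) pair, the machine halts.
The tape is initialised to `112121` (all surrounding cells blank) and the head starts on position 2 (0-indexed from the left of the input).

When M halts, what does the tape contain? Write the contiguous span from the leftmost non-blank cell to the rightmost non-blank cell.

1122_11

q0 | _11[2]121_   read 2 → write 2, move +1, go to q0
q0 | _112[1]21_   read 1 → write 2, move -1, go to q3
q3 | _11[2]221_   read 2 → write 2, move +1, go to q3
q3 | _112[2]21_   read 2 → write 2, move +1, go to q3
q3 | _1122[2]1_   read 2 → write 2, move +1, go to q3
q3 | _11222[1]_   read 1 → write _, move -1, go to q0
q0 | _1122[2]__   read 2 → write 2, move +1, go to q0
q0 | _11222[_]_   read _ → write 1, move +1, go to q1
q1 | _112221[_]   read _ → write 1, move -1, go to q3
q3 | _11222[1]1   read 1 → write _, move -1, go to q0
q0 | _1122[2]_1   read 2 → write 2, move +1, go to q0
q0 | _11222[_]1   read _ → write 1, move +1, go to q1
q1 | _112221[1]   read 1 → write 1, move -1, go to q2
q2 | _11222[1]1   read 1 → write 1, move -1, go to q1
q1 | _1122[2]11   read 2 → write _, move -1, go to q2
q2 | _112[2]_11   read 2 → write 2, move -1, go to q2
q2 | _11[2]2_11   read 2 → write 2, move -1, go to q2
q2 | _1[1]22_11   read 1 → write 1, move -1, go to q1
q1 | _[1]122_11   read 1 → write 1, move -1, go to q2
q2 | [_]1122_11
The non-blank tape span at halt is 1122_11.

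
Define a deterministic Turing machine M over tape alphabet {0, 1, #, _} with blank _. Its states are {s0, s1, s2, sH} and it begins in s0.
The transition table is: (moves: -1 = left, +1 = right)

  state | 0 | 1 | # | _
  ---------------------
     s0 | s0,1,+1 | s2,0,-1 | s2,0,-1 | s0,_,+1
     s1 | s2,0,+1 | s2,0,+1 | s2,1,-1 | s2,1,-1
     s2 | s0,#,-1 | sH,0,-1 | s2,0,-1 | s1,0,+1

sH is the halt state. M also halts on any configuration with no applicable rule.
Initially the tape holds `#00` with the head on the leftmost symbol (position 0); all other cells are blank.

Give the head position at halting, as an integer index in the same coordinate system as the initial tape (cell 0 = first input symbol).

-1

s0 | _[#]00   read # → write 0, move -1, go to s2
s2 | [_]000   read _ → write 0, move +1, go to s1
s1 | 0[0]00   read 0 → write 0, move +1, go to s2
s2 | 00[0]0   read 0 → write #, move -1, go to s0
s0 | 0[0]#0   read 0 → write 1, move +1, go to s0
s0 | 01[#]0   read # → write 0, move -1, go to s2
s2 | 0[1]00   read 1 → write 0, move -1, go to sH
sH | [0]000
At halt the head is at cell -1.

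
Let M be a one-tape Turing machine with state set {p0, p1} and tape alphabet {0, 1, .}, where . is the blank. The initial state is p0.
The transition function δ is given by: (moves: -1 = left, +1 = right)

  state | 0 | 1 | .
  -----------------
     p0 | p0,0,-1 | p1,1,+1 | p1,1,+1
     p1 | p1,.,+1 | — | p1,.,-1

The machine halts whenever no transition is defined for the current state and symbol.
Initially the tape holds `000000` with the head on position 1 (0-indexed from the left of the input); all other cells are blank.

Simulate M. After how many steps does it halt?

16

p0 | .0[0]0000.   read 0 → write 0, move -1, go to p0
p0 | .[0]00000.   read 0 → write 0, move -1, go to p0
p0 | [.]000000.   read . → write 1, move +1, go to p1
p1 | 1[0]00000.   read 0 → write ., move +1, go to p1
p1 | 1.[0]0000.   read 0 → write ., move +1, go to p1
p1 | 1..[0]000.   read 0 → write ., move +1, go to p1
p1 | 1...[0]00.   read 0 → write ., move +1, go to p1
p1 | 1....[0]0.   read 0 → write ., move +1, go to p1
p1 | 1.....[0].   read 0 → write ., move +1, go to p1
p1 | 1......[.]   read . → write ., move -1, go to p1
p1 | 1.....[.].   read . → write ., move -1, go to p1
p1 | 1....[.]..   read . → write ., move -1, go to p1
p1 | 1...[.]...   read . → write ., move -1, go to p1
p1 | 1..[.]....   read . → write ., move -1, go to p1
p1 | 1.[.].....   read . → write ., move -1, go to p1
p1 | 1[.]......   read . → write ., move -1, go to p1
p1 | [1].......
M halts after 16 transitions.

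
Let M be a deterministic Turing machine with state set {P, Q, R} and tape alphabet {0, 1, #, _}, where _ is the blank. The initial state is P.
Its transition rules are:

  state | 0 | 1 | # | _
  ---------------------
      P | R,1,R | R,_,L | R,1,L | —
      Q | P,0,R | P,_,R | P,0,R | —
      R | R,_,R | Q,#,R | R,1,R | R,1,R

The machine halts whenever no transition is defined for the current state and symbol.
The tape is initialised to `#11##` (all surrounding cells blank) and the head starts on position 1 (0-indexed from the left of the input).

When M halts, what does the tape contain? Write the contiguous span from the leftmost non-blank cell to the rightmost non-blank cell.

11#_#

state=P head=1 tape=#[1]1##_   (P,1)→(R,_,L)
state=R head=0 tape=[#]_1##_   (R,#)→(R,1,R)
state=R head=1 tape=1[_]1##_   (R,_)→(R,1,R)
state=R head=2 tape=11[1]##_   (R,1)→(Q,#,R)
state=Q head=3 tape=11#[#]#_   (Q,#)→(P,0,R)
state=P head=4 tape=11#0[#]_   (P,#)→(R,1,L)
state=R head=3 tape=11#[0]1_   (R,0)→(R,_,R)
state=R head=4 tape=11#_[1]_   (R,1)→(Q,#,R)
state=Q head=5 tape=11#_#[_]
The non-blank tape span at halt is 11#_#.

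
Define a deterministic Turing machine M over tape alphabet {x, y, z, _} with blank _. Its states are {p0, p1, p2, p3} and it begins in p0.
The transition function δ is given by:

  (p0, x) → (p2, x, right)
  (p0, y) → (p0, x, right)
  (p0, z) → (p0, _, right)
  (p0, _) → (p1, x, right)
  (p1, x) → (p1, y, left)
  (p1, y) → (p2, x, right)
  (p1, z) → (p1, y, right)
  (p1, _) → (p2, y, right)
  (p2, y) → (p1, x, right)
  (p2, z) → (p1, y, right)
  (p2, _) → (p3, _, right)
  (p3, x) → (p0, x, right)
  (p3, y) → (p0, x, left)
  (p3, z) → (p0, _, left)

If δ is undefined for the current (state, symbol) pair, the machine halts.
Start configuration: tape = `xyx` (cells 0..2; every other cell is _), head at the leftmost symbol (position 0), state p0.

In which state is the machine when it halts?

p0 | _[x]yx___   read x → write x, move right, go to p2
p2 | _x[y]x___   read y → write x, move right, go to p1
p1 | _xx[x]___   read x → write y, move left, go to p1
p1 | _x[x]y___   read x → write y, move left, go to p1
p1 | _[x]yy___   read x → write y, move left, go to p1
p1 | [_]yyy___   read _ → write y, move right, go to p2
p2 | y[y]yy___   read y → write x, move right, go to p1
p1 | yx[y]y___   read y → write x, move right, go to p2
p2 | yxx[y]___   read y → write x, move right, go to p1
p1 | yxxx[_]__   read _ → write y, move right, go to p2
p2 | yxxxy[_]_   read _ → write _, move right, go to p3
p3 | yxxxy_[_]
No transition is defined for (p3, _); M halts in state p3.

p3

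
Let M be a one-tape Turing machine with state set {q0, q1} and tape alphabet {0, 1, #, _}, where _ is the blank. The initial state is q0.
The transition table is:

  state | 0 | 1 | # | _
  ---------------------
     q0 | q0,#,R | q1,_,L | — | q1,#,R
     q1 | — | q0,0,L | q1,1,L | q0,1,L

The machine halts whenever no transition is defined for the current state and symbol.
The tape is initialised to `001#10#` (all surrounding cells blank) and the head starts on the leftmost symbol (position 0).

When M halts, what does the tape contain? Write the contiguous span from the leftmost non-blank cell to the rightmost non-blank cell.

#011_#10#

q0 | __[0]01#10#   read 0 → write #, move R, go to q0
q0 | __#[0]1#10#   read 0 → write #, move R, go to q0
q0 | __##[1]#10#   read 1 → write _, move L, go to q1
q1 | __#[#]_#10#   read # → write 1, move L, go to q1
q1 | __[#]1_#10#   read # → write 1, move L, go to q1
q1 | _[_]11_#10#   read _ → write 1, move L, go to q0
q0 | [_]111_#10#   read _ → write #, move R, go to q1
q1 | #[1]11_#10#   read 1 → write 0, move L, go to q0
q0 | [#]011_#10#
The non-blank tape span at halt is #011_#10#.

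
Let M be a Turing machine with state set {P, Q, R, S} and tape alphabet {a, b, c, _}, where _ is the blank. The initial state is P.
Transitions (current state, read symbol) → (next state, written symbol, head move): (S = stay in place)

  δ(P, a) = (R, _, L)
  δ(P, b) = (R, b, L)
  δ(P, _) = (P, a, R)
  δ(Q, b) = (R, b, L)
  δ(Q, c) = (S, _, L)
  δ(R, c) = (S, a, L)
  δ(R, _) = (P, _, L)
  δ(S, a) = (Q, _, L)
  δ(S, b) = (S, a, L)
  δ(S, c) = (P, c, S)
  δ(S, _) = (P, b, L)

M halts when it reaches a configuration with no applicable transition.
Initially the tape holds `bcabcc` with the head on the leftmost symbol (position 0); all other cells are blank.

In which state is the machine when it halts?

state=P head=0 tape=__[b]cabcc   (P,b)→(R,b,L)
state=R head=-1 tape=_[_]bcabcc   (R,_)→(P,_,L)
state=P head=-2 tape=[_]_bcabcc   (P,_)→(P,a,R)
state=P head=-1 tape=a[_]bcabcc   (P,_)→(P,a,R)
state=P head=0 tape=aa[b]cabcc   (P,b)→(R,b,L)
state=R head=-1 tape=a[a]bcabcc
No transition is defined for (R, a); M halts in state R.

R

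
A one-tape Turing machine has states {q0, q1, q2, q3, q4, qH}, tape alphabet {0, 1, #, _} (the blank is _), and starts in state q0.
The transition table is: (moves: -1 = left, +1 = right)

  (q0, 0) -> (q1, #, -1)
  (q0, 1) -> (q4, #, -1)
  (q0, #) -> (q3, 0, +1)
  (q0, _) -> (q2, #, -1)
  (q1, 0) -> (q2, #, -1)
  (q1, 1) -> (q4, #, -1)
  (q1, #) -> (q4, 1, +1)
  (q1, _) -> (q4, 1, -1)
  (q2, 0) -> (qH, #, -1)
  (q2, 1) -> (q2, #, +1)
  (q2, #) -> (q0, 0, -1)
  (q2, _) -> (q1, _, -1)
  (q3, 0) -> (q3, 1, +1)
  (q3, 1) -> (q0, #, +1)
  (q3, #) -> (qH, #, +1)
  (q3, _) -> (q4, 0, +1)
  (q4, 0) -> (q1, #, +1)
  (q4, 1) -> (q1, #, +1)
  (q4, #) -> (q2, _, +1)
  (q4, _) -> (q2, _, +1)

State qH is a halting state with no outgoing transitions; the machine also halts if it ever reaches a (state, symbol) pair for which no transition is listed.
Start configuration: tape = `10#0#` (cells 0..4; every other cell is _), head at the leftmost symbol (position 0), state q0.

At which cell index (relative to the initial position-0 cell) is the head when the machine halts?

3

state=q0 head=0 tape=____[1]0#0#   (q0,1)→(q4,#,-1)
state=q4 head=-1 tape=___[_]#0#0#   (q4,_)→(q2,_,+1)
state=q2 head=0 tape=____[#]0#0#   (q2,#)→(q0,0,-1)
state=q0 head=-1 tape=___[_]00#0#   (q0,_)→(q2,#,-1)
state=q2 head=-2 tape=__[_]#00#0#   (q2,_)→(q1,_,-1)
state=q1 head=-3 tape=_[_]_#00#0#   (q1,_)→(q4,1,-1)
state=q4 head=-4 tape=[_]1_#00#0#   (q4,_)→(q2,_,+1)
state=q2 head=-3 tape=_[1]_#00#0#   (q2,1)→(q2,#,+1)
state=q2 head=-2 tape=_#[_]#00#0#   (q2,_)→(q1,_,-1)
state=q1 head=-3 tape=_[#]_#00#0#   (q1,#)→(q4,1,+1)
state=q4 head=-2 tape=_1[_]#00#0#   (q4,_)→(q2,_,+1)
state=q2 head=-1 tape=_1_[#]00#0#   (q2,#)→(q0,0,-1)
state=q0 head=-2 tape=_1[_]000#0#   (q0,_)→(q2,#,-1)
state=q2 head=-3 tape=_[1]#000#0#   (q2,1)→(q2,#,+1)
state=q2 head=-2 tape=_#[#]000#0#   (q2,#)→(q0,0,-1)
state=q0 head=-3 tape=_[#]0000#0#   (q0,#)→(q3,0,+1)
state=q3 head=-2 tape=_0[0]000#0#   (q3,0)→(q3,1,+1)
state=q3 head=-1 tape=_01[0]00#0#   (q3,0)→(q3,1,+1)
state=q3 head=0 tape=_011[0]0#0#   (q3,0)→(q3,1,+1)
state=q3 head=1 tape=_0111[0]#0#   (q3,0)→(q3,1,+1)
state=q3 head=2 tape=_01111[#]0#   (q3,#)→(qH,#,+1)
state=qH head=3 tape=_01111#[0]#
At halt the head is at cell 3.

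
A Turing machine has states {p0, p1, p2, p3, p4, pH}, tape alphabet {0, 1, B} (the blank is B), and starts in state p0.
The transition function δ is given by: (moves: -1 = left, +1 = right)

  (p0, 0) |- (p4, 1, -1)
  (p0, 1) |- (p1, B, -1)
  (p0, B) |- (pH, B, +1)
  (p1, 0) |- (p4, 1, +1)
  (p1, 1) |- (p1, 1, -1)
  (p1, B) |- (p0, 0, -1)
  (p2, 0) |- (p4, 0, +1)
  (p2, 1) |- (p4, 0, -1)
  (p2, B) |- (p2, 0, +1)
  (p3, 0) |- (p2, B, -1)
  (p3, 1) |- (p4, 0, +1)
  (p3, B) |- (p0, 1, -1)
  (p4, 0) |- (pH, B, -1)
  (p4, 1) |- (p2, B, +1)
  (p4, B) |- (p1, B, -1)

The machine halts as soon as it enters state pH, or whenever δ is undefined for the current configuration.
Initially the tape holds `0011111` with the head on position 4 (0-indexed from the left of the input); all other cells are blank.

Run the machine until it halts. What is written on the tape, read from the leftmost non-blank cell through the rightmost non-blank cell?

p0 | 0011[1]11   read 1 → write B, move -1, go to p1
p1 | 001[1]B11   read 1 → write 1, move -1, go to p1
p1 | 00[1]1B11   read 1 → write 1, move -1, go to p1
p1 | 0[0]11B11   read 0 → write 1, move +1, go to p4
p4 | 01[1]1B11   read 1 → write B, move +1, go to p2
p2 | 01B[1]B11   read 1 → write 0, move -1, go to p4
p4 | 01[B]0B11   read B → write B, move -1, go to p1
p1 | 0[1]B0B11   read 1 → write 1, move -1, go to p1
p1 | [0]1B0B11   read 0 → write 1, move +1, go to p4
p4 | 1[1]B0B11   read 1 → write B, move +1, go to p2
p2 | 1B[B]0B11   read B → write 0, move +1, go to p2
p2 | 1B0[0]B11   read 0 → write 0, move +1, go to p4
p4 | 1B00[B]11   read B → write B, move -1, go to p1
p1 | 1B0[0]B11   read 0 → write 1, move +1, go to p4
p4 | 1B01[B]11   read B → write B, move -1, go to p1
p1 | 1B0[1]B11   read 1 → write 1, move -1, go to p1
p1 | 1B[0]1B11   read 0 → write 1, move +1, go to p4
p4 | 1B1[1]B11   read 1 → write B, move +1, go to p2
p2 | 1B1B[B]11   read B → write 0, move +1, go to p2
p2 | 1B1B0[1]1   read 1 → write 0, move -1, go to p4
p4 | 1B1B[0]01   read 0 → write B, move -1, go to pH
pH | 1B1[B]B01
The non-blank tape span at halt is 1B1BB01.

1B1BB01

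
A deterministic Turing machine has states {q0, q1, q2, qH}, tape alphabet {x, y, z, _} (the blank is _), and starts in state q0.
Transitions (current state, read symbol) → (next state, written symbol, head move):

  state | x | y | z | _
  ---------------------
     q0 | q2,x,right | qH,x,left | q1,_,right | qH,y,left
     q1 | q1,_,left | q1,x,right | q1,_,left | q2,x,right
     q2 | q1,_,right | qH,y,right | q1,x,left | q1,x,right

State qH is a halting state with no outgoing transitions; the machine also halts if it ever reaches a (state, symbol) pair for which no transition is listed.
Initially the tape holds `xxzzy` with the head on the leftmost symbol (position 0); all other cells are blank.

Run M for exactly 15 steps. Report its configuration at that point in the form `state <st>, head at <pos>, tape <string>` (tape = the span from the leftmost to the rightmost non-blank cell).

state qH, head at 5, tape xxxxxy

q0 | _[x]xzzy_   read x → write x, move right, go to q2
q2 | _x[x]zzy_   read x → write _, move right, go to q1
q1 | _x_[z]zy_   read z → write _, move left, go to q1
q1 | _x[_]_zy_   read _ → write x, move right, go to q2
q2 | _xx[_]zy_   read _ → write x, move right, go to q1
q1 | _xxx[z]y_   read z → write _, move left, go to q1
q1 | _xx[x]_y_   read x → write _, move left, go to q1
q1 | _x[x]__y_   read x → write _, move left, go to q1
q1 | _[x]___y_   read x → write _, move left, go to q1
q1 | [_]____y_   read _ → write x, move right, go to q2
q2 | x[_]___y_   read _ → write x, move right, go to q1
q1 | xx[_]__y_   read _ → write x, move right, go to q2
q2 | xxx[_]_y_   read _ → write x, move right, go to q1
q1 | xxxx[_]y_   read _ → write x, move right, go to q2
q2 | xxxxx[y]_   read y → write y, move right, go to qH
qH | xxxxxy[_]
After 15 steps: state qH, head at 5, tape xxxxxy.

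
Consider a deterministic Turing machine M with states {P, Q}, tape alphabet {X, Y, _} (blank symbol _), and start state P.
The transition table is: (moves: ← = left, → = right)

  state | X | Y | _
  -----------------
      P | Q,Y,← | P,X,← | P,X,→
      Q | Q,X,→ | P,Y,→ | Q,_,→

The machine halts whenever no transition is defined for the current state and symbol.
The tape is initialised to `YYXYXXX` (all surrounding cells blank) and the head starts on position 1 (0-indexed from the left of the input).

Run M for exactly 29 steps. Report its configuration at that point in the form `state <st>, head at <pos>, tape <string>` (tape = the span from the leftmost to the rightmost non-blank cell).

P | ___Y[Y]XYXXX   read Y → write X, move ←, go to P
P | ___[Y]XXYXXX   read Y → write X, move ←, go to P
P | __[_]XXXYXXX   read _ → write X, move →, go to P
P | __X[X]XXYXXX   read X → write Y, move ←, go to Q
Q | __[X]YXXYXXX   read X → write X, move →, go to Q
Q | __X[Y]XXYXXX   read Y → write Y, move →, go to P
P | __XY[X]XYXXX   read X → write Y, move ←, go to Q
Q | __X[Y]YXYXXX   read Y → write Y, move →, go to P
P | __XY[Y]XYXXX   read Y → write X, move ←, go to P
P | __X[Y]XXYXXX   read Y → write X, move ←, go to P
P | __[X]XXXYXXX   read X → write Y, move ←, go to Q
Q | _[_]YXXXYXXX   read _ → write _, move →, go to Q
Q | __[Y]XXXYXXX   read Y → write Y, move →, go to P
P | __Y[X]XXYXXX   read X → write Y, move ←, go to Q
Q | __[Y]YXXYXXX   read Y → write Y, move →, go to P
P | __Y[Y]XXYXXX   read Y → write X, move ←, go to P
P | __[Y]XXXYXXX   read Y → write X, move ←, go to P
P | _[_]XXXXYXXX   read _ → write X, move →, go to P
P | _X[X]XXXYXXX   read X → write Y, move ←, go to Q
Q | _[X]YXXXYXXX   read X → write X, move →, go to Q
Q | _X[Y]XXXYXXX   read Y → write Y, move →, go to P
P | _XY[X]XXYXXX   read X → write Y, move ←, go to Q
Q | _X[Y]YXXYXXX   read Y → write Y, move →, go to P
P | _XY[Y]XXYXXX   read Y → write X, move ←, go to P
P | _X[Y]XXXYXXX   read Y → write X, move ←, go to P
P | _[X]XXXXYXXX   read X → write Y, move ←, go to Q
Q | [_]YXXXXYXXX   read _ → write _, move →, go to Q
Q | _[Y]XXXXYXXX   read Y → write Y, move →, go to P
P | _Y[X]XXXYXXX   read X → write Y, move ←, go to Q
Q | _[Y]YXXXYXXX
After 29 steps: state Q, head at -2, tape YYXXXYXXX.

state Q, head at -2, tape YYXXXYXXX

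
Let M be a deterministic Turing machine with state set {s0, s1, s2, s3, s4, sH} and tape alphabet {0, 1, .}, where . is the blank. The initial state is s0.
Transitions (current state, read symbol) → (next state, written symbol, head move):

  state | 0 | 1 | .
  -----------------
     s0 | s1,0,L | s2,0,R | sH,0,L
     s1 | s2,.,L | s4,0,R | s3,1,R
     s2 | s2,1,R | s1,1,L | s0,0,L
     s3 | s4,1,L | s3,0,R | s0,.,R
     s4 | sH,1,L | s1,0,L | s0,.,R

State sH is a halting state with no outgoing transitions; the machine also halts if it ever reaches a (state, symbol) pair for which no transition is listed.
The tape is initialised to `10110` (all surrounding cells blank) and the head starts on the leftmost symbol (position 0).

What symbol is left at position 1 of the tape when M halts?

state=s0 head=0 tape=...[1]0110   (s0,1)→(s2,0,R)
state=s2 head=1 tape=...0[0]110   (s2,0)→(s2,1,R)
state=s2 head=2 tape=...01[1]10   (s2,1)→(s1,1,L)
state=s1 head=1 tape=...0[1]110   (s1,1)→(s4,0,R)
state=s4 head=2 tape=...00[1]10   (s4,1)→(s1,0,L)
state=s1 head=1 tape=...0[0]010   (s1,0)→(s2,.,L)
state=s2 head=0 tape=...[0].010   (s2,0)→(s2,1,R)
state=s2 head=1 tape=...1[.]010   (s2,.)→(s0,0,L)
state=s0 head=0 tape=...[1]0010   (s0,1)→(s2,0,R)
state=s2 head=1 tape=...0[0]010   (s2,0)→(s2,1,R)
state=s2 head=2 tape=...01[0]10   (s2,0)→(s2,1,R)
state=s2 head=3 tape=...011[1]0   (s2,1)→(s1,1,L)
state=s1 head=2 tape=...01[1]10   (s1,1)→(s4,0,R)
state=s4 head=3 tape=...010[1]0   (s4,1)→(s1,0,L)
state=s1 head=2 tape=...01[0]00   (s1,0)→(s2,.,L)
state=s2 head=1 tape=...0[1].00   (s2,1)→(s1,1,L)
state=s1 head=0 tape=...[0]1.00   (s1,0)→(s2,.,L)
state=s2 head=-1 tape=..[.].1.00   (s2,.)→(s0,0,L)
state=s0 head=-2 tape=.[.]0.1.00   (s0,.)→(sH,0,L)
state=sH head=-3 tape=[.]00.1.00
Cell 1 holds 1 when M halts.

1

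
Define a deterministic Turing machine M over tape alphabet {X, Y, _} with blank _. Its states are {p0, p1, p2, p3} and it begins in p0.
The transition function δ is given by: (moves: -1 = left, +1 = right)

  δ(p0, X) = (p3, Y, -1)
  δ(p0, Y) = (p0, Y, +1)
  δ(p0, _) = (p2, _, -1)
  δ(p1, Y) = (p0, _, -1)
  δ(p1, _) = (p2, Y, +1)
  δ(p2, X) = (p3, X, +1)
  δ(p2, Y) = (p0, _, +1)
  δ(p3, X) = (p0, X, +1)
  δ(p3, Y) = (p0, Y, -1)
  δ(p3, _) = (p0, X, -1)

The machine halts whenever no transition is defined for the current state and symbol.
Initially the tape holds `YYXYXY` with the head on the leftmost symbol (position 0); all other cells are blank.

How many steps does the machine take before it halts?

17

p0 | [Y]YXYXY_   read Y → write Y, move +1, go to p0
p0 | Y[Y]XYXY_   read Y → write Y, move +1, go to p0
p0 | YY[X]YXY_   read X → write Y, move -1, go to p3
p3 | Y[Y]YYXY_   read Y → write Y, move -1, go to p0
p0 | [Y]YYYXY_   read Y → write Y, move +1, go to p0
p0 | Y[Y]YYXY_   read Y → write Y, move +1, go to p0
p0 | YY[Y]YXY_   read Y → write Y, move +1, go to p0
p0 | YYY[Y]XY_   read Y → write Y, move +1, go to p0
p0 | YYYY[X]Y_   read X → write Y, move -1, go to p3
p3 | YYY[Y]YY_   read Y → write Y, move -1, go to p0
p0 | YY[Y]YYY_   read Y → write Y, move +1, go to p0
p0 | YYY[Y]YY_   read Y → write Y, move +1, go to p0
p0 | YYYY[Y]Y_   read Y → write Y, move +1, go to p0
p0 | YYYYY[Y]_   read Y → write Y, move +1, go to p0
p0 | YYYYYY[_]   read _ → write _, move -1, go to p2
p2 | YYYYY[Y]_   read Y → write _, move +1, go to p0
p0 | YYYYY_[_]   read _ → write _, move -1, go to p2
p2 | YYYYY[_]_
M halts after 17 transitions.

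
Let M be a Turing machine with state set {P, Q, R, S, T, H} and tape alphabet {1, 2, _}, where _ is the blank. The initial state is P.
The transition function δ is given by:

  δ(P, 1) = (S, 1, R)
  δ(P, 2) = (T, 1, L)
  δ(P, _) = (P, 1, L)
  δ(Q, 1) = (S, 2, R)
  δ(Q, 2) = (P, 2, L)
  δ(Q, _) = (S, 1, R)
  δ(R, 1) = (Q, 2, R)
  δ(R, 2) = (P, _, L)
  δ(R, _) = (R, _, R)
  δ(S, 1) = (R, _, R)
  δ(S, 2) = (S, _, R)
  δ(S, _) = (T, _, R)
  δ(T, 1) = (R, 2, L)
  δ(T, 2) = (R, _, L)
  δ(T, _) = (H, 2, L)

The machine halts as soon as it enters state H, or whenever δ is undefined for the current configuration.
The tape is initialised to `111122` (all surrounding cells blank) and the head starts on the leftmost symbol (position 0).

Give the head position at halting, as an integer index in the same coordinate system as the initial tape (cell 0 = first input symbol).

state=P head=0 tape=[1]11122__   (P,1)→(S,1,R)
state=S head=1 tape=1[1]1122__   (S,1)→(R,_,R)
state=R head=2 tape=1_[1]122__   (R,1)→(Q,2,R)
state=Q head=3 tape=1_2[1]22__   (Q,1)→(S,2,R)
state=S head=4 tape=1_22[2]2__   (S,2)→(S,_,R)
state=S head=5 tape=1_22_[2]__   (S,2)→(S,_,R)
state=S head=6 tape=1_22__[_]_   (S,_)→(T,_,R)
state=T head=7 tape=1_22___[_]   (T,_)→(H,2,L)
state=H head=6 tape=1_22__[_]2
At halt the head is at cell 6.

6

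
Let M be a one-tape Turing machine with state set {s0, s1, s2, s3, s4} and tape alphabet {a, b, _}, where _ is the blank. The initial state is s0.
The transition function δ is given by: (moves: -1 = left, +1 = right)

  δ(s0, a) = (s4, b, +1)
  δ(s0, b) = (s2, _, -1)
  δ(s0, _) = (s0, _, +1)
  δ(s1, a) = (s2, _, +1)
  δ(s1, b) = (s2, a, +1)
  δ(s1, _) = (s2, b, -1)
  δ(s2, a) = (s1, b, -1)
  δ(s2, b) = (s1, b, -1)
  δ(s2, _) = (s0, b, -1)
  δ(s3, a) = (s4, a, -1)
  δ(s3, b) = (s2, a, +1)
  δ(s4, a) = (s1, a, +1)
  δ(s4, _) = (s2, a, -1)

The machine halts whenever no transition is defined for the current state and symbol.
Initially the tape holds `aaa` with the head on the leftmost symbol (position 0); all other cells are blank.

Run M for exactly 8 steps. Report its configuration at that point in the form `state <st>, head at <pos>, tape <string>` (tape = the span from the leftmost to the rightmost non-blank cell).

state s4, head at 2, tape bbb

state=s0 head=0 tape=[a]aa_   (s0,a)→(s4,b,+1)
state=s4 head=1 tape=b[a]a_   (s4,a)→(s1,a,+1)
state=s1 head=2 tape=ba[a]_   (s1,a)→(s2,_,+1)
state=s2 head=3 tape=ba_[_]   (s2,_)→(s0,b,-1)
state=s0 head=2 tape=ba[_]b   (s0,_)→(s0,_,+1)
state=s0 head=3 tape=ba_[b]   (s0,b)→(s2,_,-1)
state=s2 head=2 tape=ba[_]_   (s2,_)→(s0,b,-1)
state=s0 head=1 tape=b[a]b_   (s0,a)→(s4,b,+1)
state=s4 head=2 tape=bb[b]_
After 8 steps: state s4, head at 2, tape bbb.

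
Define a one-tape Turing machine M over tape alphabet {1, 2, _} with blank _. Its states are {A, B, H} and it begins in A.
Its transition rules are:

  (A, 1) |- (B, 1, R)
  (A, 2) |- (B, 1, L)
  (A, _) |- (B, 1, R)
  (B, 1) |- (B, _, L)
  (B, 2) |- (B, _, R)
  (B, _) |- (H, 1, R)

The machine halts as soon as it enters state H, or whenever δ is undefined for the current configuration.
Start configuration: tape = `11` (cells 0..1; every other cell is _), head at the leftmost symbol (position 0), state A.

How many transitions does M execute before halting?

state=A head=0 tape=_[1]1   (A,1)→(B,1,R)
state=B head=1 tape=_1[1]   (B,1)→(B,_,L)
state=B head=0 tape=_[1]_   (B,1)→(B,_,L)
state=B head=-1 tape=[_]__   (B,_)→(H,1,R)
state=H head=0 tape=1[_]_
M halts after 4 transitions.

4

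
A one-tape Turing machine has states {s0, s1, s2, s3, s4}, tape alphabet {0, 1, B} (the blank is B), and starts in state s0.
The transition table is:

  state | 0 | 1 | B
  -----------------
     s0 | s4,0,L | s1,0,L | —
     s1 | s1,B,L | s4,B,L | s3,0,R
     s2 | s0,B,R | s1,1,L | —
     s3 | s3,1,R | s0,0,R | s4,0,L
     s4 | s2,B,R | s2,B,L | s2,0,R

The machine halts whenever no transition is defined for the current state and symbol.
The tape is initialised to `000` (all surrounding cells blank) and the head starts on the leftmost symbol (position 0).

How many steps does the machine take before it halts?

9

state=s0 head=0 tape=B[0]00B   (s0,0)→(s4,0,L)
state=s4 head=-1 tape=[B]000B   (s4,B)→(s2,0,R)
state=s2 head=0 tape=0[0]00B   (s2,0)→(s0,B,R)
state=s0 head=1 tape=0B[0]0B   (s0,0)→(s4,0,L)
state=s4 head=0 tape=0[B]00B   (s4,B)→(s2,0,R)
state=s2 head=1 tape=00[0]0B   (s2,0)→(s0,B,R)
state=s0 head=2 tape=00B[0]B   (s0,0)→(s4,0,L)
state=s4 head=1 tape=00[B]0B   (s4,B)→(s2,0,R)
state=s2 head=2 tape=000[0]B   (s2,0)→(s0,B,R)
state=s0 head=3 tape=000B[B]
M halts after 9 transitions.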